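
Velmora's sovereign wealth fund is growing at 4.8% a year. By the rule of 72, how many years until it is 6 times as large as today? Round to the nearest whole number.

One doubling takes 72/4.8 = 15.00 years.
6× is log₂ 6 ≈ 2.58 doublings, so ≈ 2.58 × 15.00 = 39 years.

≈ 39 years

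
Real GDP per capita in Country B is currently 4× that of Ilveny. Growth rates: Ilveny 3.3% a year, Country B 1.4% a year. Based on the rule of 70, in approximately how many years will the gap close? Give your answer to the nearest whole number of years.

around 74 years

The growth-rate gap is 3.3% − 1.4% = 1.9 percentage points.
So the ratio between them halves every 70/1.9 ≈ 36.84 years.
A 4× gap closes after 2 halvings: 2 × 36.84 ≈ 74 years.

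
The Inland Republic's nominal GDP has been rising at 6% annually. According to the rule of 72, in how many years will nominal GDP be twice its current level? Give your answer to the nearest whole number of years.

Doubling time ≈ 72 / 6 = 12.00 years.

≈ 12 years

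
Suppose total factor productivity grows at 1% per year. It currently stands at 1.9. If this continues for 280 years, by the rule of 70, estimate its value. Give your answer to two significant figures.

It doubles every 70/1 ≈ 70.00 years, so 280 years is 4.00 doublings.
2^4.00 ≈ 16.00; 1.9 × 16.00 ≈ 30.

≈ 30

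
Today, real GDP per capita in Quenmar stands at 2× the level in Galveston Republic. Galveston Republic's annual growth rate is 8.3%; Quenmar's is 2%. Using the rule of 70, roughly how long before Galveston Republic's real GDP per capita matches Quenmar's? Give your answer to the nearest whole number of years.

The growth-rate gap is 8.3% − 2% = 6.3 percentage points.
So the ratio between them halves every 70/6.3 ≈ 11.11 years.
A 2× gap closes after 1 halving: 1 × 11.11 ≈ 11 years.

11 years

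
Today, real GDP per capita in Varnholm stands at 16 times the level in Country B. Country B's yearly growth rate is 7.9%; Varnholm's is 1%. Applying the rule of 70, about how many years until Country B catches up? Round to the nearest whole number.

about 41 years

Country B gains on Varnholm at 7.9% − 1% = 6.9 points a year.
At that relative rate the gap halves every 70/6.9 ≈ 10.14 years.
A 16 times gap closes after 4 halvings: 4 × 10.14 ≈ 41 years.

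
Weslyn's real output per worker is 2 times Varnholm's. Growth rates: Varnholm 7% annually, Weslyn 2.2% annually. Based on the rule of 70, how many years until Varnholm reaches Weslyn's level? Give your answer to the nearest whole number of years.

Varnholm gains on Weslyn at 7% − 2.2% = 4.8 points a year.
At that relative rate the gap halves every 70/4.8 ≈ 14.58 years.
A 2 times gap closes after 1 halving: 1 × 14.58 ≈ 15 years.

approximately 15 years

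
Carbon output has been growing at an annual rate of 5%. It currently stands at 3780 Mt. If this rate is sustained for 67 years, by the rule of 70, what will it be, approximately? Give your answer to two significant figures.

It doubles every 70/5 ≈ 14.00 years, so 67 years is 4.79 doublings.
2^4.79 ≈ 27.67; 3780 × 27.67 ≈ 100000 Mt.

approximately 100000 Mt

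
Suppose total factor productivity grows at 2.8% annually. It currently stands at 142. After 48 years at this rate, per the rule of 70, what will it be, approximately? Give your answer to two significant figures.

around 540

It doubles every 70/2.8 ≈ 25.00 years, so 48 years is 1.92 doublings.
2^1.92 ≈ 3.78; 142 × 3.78 ≈ 540.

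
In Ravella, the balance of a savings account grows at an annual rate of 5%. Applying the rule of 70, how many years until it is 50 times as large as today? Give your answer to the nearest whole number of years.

about 79 years

At 5% it doubles every 70/5 ≈ 14.00 years.
Reaching 50× takes log₂(50) ≈ 5.64 doublings.
5.64 × 14.00 ≈ 79 years.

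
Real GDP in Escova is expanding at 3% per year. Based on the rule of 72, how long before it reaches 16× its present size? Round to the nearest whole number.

around 96 years

Doubling time ≈ 72/3 = 24.00 years.
16 = 2^4, so 4 doublings → 96 years.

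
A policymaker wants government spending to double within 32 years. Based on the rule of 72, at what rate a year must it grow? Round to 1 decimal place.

72 / 32 ≈ 2.25, so about 2.3% a year.

≈ 2.3%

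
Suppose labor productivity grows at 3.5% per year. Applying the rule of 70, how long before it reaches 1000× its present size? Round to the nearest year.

≈ 199 years

One doubling takes 70/3.5 = 20.00 years.
Reaching 1000× takes log₂(1000) ≈ 9.97 doublings.
9.97 × 20.00 ≈ 199 years.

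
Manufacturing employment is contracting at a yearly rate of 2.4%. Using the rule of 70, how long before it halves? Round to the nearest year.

approximately 29 years

The rule works in reverse for decay: 70/2.4 ≈ 29.17 years to halve.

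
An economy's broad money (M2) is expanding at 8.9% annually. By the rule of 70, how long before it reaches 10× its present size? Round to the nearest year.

At 8.9% it doubles every 70/8.9 ≈ 7.87 years.
Reaching 10× takes log₂(10) ≈ 3.32 doublings.
3.32 × 7.87 ≈ 26 years.

about 26 years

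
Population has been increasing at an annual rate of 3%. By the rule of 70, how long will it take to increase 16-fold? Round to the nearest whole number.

≈ 93 years

Doubling time ≈ 70/3 = 23.33 years.
16× is 4 doublings, so 4 × 23.33 ≈ 93 years.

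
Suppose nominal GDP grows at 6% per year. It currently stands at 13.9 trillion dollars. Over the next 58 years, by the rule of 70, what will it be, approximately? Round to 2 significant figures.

approximately 440 trillion dollars

It doubles every 70/6 ≈ 11.67 years, so 58 years is 4.97 doublings.
2^4.97 ≈ 31.34; 13.9 × 31.34 ≈ 440 trillion dollars.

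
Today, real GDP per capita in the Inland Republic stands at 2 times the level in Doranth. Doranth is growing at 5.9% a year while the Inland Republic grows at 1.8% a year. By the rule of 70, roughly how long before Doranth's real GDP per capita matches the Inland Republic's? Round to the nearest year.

Doranth gains on the Inland Republic at 5.9% − 1.8% = 4.1 points a year.
At that relative rate the gap halves every 70/4.1 ≈ 17.07 years.
A 2 times gap closes after 1 halving: 1 × 17.07 ≈ 17 years.

around 17 years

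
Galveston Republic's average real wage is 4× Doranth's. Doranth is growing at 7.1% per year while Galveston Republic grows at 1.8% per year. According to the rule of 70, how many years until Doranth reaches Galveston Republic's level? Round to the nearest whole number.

≈ 26 years

Doranth gains on Galveston Republic at 7.1% − 1.8% = 5.3 points a year.
At that relative rate the gap halves every 70/5.3 ≈ 13.21 years.
A 4× gap closes after 2 halvings: 2 × 13.21 ≈ 26 years.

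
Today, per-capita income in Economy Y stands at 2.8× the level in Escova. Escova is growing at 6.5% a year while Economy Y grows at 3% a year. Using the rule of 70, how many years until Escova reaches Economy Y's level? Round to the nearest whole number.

≈ 30 years

The growth-rate gap is 6.5% − 3% = 3.5 percentage points.
So the ratio between them halves every 70/3.5 ≈ 20.00 years.
A 2.8× gap takes log₂(2.8) ≈ 1.49 halvings to close: 1.49 × 20.00 ≈ 30 years.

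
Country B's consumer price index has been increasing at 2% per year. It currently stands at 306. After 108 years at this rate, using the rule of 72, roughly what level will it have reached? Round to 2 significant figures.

It doubles every 72/2 ≈ 36.00 years, so 108 years is 3.00 doublings.
2^3.00 ≈ 8.00; 306 × 8.00 ≈ 2400.

about 2400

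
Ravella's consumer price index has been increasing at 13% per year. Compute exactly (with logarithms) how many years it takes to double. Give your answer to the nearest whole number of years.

6 years

t = ln(2) / ln(1 + 0.13) = 0.6931 / 0.122218 ≈ 5.67.
≈ 6 years.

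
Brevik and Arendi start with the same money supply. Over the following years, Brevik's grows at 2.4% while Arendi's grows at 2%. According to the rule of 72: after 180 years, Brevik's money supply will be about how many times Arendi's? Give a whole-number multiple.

Brevik pulls ahead at 0.4 pp per year, so the ratio doubles every 72/0.4 ≈ 180.00 years.
In 180 years that's 1.00 doublings: 2^1.00 ≈ 2.

around 2 times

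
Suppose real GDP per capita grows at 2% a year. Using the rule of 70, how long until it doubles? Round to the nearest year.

Doubling time ≈ 70 / 2 = 35.00 years.

approximately 35 years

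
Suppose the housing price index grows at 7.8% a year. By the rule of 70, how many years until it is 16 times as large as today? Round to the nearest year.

≈ 36 years

Doubling time ≈ 70/7.8 = 8.97 years.
16× is 4 doublings, so 4 × 8.97 ≈ 36 years.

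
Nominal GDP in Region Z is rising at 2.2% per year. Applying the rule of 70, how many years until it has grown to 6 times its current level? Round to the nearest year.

roughly 82 years

Doubling time ≈ 70/2.2 = 31.82 years.
Reaching 6× takes log₂(6) ≈ 2.58 doublings.
2.58 × 31.82 ≈ 82 years.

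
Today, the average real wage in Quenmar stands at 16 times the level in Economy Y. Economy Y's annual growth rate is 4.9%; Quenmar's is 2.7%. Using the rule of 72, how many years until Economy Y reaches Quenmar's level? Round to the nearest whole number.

approximately 131 years

What matters is the difference: 2.2 pp.
Rule of 72 on the gap: the ratio halves every 72/2.2 ≈ 32.73 years.
A 16 times gap closes after 4 halvings: 4 × 32.73 ≈ 131 years.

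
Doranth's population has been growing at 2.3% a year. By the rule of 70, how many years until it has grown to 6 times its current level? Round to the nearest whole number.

around 79 years

Doubling time ≈ 70/2.3 = 30.43 years.
6× is log₂ 6 ≈ 2.58 doublings, so ≈ 2.58 × 30.43 = 79 years.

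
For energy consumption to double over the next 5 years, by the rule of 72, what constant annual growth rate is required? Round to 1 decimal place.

14.4%

72 / 5 ≈ 14.40, so about 14.4% a year.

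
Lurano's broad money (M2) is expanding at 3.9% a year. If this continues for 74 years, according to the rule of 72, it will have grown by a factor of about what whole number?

≈ 16 times

Doubling time ≈ 72/3.9 = 18.46 years.
74/18.46 ≈ 4 doublings, so about 2^4 = 16×.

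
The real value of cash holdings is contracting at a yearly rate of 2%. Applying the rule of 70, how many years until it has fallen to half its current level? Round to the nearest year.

The rule works in reverse for decay: 70/2 ≈ 35.00 years to halve.

around 35 years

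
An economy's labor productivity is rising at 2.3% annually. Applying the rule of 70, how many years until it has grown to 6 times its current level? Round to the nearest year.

roughly 79 years

Doubling time ≈ 70/2.3 = 30.43 years.
6× is log₂ 6 ≈ 2.58 doublings, so ≈ 2.58 × 30.43 = 79 years.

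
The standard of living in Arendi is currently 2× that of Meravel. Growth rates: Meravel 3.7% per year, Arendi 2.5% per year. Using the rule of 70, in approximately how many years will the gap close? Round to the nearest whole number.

around 58 years

The growth-rate gap is 3.7% − 2.5% = 1.2 percentage points.
So the ratio between them halves every 70/1.2 ≈ 58.33 years.
A 2× gap closes after 1 halving: 1 × 58.33 ≈ 58 years.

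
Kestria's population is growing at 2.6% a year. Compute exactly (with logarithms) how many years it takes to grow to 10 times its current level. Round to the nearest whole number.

90 years

t = ln(10) / ln(1 + 0.026) = 2.3026 / 0.025668 ≈ 89.71.
≈ 90 years.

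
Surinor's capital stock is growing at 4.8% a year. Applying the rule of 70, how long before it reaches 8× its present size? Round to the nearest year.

Doubling time ≈ 70/4.8 = 14.58 years.
Getting to 8× needs 3 doublings: 3 × 14.58 ≈ 44 years.

around 44 years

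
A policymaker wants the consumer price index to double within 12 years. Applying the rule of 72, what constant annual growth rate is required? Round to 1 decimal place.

roughly 6.0%

72 / 12 ≈ 6.00, so about 6.0% annually.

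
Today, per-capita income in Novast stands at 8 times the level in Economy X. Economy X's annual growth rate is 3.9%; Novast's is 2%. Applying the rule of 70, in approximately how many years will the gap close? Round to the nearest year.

about 111 years

Economy X gains on Novast at 3.9% − 2% = 1.9 points a year.
At that relative rate the gap halves every 70/1.9 ≈ 36.84 years.
An 8 times gap closes after 3 halvings: 3 × 36.84 ≈ 111 years.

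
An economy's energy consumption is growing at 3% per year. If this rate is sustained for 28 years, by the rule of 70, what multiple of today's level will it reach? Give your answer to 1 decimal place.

around 2.3 times

Doubles every ≈ 23.33 years (70/3).
28 years is 1.20 doublings; 2^1.20 ≈ 2.3×.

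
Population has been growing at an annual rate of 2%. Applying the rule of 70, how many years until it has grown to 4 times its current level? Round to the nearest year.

Doubling time ≈ 70/2 = 35.00 years.
4 = 2^2, so 2 doublings → 70 years.

70 years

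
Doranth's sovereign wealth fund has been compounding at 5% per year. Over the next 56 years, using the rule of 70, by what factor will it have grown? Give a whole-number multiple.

about 16 times

At 5% one doubling takes ≈ 14.00 years; 56 years is 4 of them, so ×16.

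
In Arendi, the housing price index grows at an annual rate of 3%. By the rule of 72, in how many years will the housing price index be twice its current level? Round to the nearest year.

72/3 ≈ 24.00, so it doubles roughly every 24 years.

approximately 24 years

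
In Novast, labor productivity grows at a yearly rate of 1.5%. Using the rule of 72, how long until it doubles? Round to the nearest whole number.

approximately 48 years

72/1.5 ≈ 48.00, so it doubles roughly every 48 years.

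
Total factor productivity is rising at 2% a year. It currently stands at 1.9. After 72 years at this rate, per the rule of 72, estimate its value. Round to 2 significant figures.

It doubles every 72/2 ≈ 36.00 years, so 72 years is 2.00 doublings.
2^2.00 ≈ 4.00; 1.9 × 4.00 ≈ 7.6.

about 7.6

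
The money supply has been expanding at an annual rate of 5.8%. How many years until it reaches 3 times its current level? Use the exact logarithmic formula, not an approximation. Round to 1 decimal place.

t = ln(3) / ln(1 + 0.058) = 1.0986 / 0.056380 ≈ 19.49.

19.5 years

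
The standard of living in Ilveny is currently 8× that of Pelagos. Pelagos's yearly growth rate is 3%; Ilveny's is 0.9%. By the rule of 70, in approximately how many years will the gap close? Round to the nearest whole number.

Pelagos gains on Ilveny at 3% − 0.9% = 2.1 points a year.
At that relative rate the gap halves every 70/2.1 ≈ 33.33 years.
An 8× gap closes after 3 halvings: 3 × 33.33 ≈ 100 years.

approximately 100 years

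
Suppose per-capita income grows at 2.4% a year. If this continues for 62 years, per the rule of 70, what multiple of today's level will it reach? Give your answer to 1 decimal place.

approximately 4.4 times

Doubling time ≈ 70/2.4 = 29.17 years.
62 years / 29.17 ≈ 2.13 doublings → factor 2^2.13 ≈ 4.4.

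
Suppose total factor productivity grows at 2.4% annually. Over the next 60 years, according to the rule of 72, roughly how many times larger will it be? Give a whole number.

72/2.4 ≈ 30.00 years per doubling.
60 years fits 2 doublings: 2^2 = 4.

≈ 4 times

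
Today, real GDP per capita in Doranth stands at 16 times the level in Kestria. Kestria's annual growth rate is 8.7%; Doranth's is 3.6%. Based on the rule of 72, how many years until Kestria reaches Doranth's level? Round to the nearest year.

What matters is the difference: 5.1 pp.
Rule of 72 on the gap: the ratio halves every 72/5.1 ≈ 14.12 years.
A 16 times gap closes after 4 halvings: 4 × 14.12 ≈ 56 years.

about 56 years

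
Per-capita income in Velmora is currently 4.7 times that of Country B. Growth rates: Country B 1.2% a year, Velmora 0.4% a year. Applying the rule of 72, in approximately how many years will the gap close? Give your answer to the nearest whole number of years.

201 years

What matters is the difference: 0.8 pp.
Rule of 72 on the gap: the ratio halves every 72/0.8 ≈ 90.00 years.
A 4.7 times gap takes log₂(4.7) ≈ 2.23 halvings to close: 2.23 × 90.00 ≈ 201 years.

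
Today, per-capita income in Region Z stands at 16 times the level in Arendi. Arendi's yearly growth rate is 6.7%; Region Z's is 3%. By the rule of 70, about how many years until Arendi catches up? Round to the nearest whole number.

roughly 76 years

What matters is the difference: 3.7 pp.
Rule of 70 on the gap: the ratio halves every 70/3.7 ≈ 18.92 years.
A 16 times gap closes after 4 halvings: 4 × 18.92 ≈ 76 years.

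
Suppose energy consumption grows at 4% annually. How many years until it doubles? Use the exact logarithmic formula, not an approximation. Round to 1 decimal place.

17.7 years

t = ln(2) / ln(1 + 0.04) = 0.6931 / 0.039221 ≈ 17.67.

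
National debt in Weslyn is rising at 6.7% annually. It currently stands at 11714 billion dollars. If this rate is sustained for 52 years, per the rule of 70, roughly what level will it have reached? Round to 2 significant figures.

It doubles every 70/6.7 ≈ 10.45 years, so 52 years is 4.98 doublings.
2^4.98 ≈ 31.56; 11714 × 31.56 ≈ 370000 billion dollars.

roughly 370000 billion dollars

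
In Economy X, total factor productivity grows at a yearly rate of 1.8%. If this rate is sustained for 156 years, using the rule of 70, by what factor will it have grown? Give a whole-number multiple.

At 1.8% one doubling takes ≈ 38.89 years; 156 years is 4 of them, so ×16.

approximately 16 times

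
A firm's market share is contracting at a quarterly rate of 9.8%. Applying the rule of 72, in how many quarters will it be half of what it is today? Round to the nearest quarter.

roughly 7 quarters

Halving time ≈ 72 / 9.8 = 7.35 → 7 quarters.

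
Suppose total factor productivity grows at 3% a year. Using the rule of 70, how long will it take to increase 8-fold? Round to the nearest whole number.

around 70 years

Doubling time ≈ 70/3 = 23.33 years.
Getting to 8× needs 3 doublings: 3 × 23.33 ≈ 70 years.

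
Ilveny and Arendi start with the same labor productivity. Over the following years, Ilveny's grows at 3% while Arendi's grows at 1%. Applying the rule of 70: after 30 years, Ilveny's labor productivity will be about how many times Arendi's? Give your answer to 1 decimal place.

Rate gap = 3% − 1% = 2 points.
The ratio doubles every 70/2 ≈ 35.00 years.
30/35.00 ≈ 0.86 doublings → ratio ≈ 2^0.86 ≈ 1.8.

roughly 1.8 times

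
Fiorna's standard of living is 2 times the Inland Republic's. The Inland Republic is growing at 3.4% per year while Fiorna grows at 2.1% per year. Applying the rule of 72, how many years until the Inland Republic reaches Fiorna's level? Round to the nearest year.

approximately 55 years

The growth-rate gap is 3.4% − 2.1% = 1.3 percentage points.
So the ratio between them halves every 72/1.3 ≈ 55.38 years.
A 2 times gap closes after 1 halving: 1 × 55.38 ≈ 55 years.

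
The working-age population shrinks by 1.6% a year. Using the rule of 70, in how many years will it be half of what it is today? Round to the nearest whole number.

approximately 44 years

Halving time ≈ 70 / 1.6 = 43.75 → 44 years.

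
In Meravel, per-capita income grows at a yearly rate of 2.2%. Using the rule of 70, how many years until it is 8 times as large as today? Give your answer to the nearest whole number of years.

At 2.2% it doubles every 70/2.2 ≈ 31.82 years.
8 = 2^3, so 3 doublings → 95 years.

95 years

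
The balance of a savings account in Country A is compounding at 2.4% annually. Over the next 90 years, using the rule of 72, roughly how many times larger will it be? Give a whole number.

approximately 8 times

At 2.4% one doubling takes ≈ 30.00 years; 90 years is 3 of them, so ×8.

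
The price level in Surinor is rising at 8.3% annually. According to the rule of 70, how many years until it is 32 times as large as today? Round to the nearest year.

Doubling time ≈ 70/8.3 = 8.43 years.
32 = 2^5, so 5 doublings → 42 years.

42 years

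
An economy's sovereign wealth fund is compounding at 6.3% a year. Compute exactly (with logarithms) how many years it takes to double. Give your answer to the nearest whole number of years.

11 years

t = ln(2) / ln(1 + 0.063) = 0.6931 / 0.061095 ≈ 11.34.
≈ 11 years.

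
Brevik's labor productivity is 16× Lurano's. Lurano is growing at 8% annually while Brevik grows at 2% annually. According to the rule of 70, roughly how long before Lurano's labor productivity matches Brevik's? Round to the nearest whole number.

approximately 47 years

What matters is the difference: 6 pp.
Rule of 70 on the gap: the ratio halves every 70/6 ≈ 11.67 years.
A 16× gap closes after 4 halvings: 4 × 11.67 ≈ 47 years.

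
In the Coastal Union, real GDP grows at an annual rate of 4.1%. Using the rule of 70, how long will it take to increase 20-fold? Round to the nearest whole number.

At 4.1% it doubles every 70/4.1 ≈ 17.07 years.
20× is log₂ 20 ≈ 4.32 doublings, so ≈ 4.32 × 17.07 = 74 years.

roughly 74 years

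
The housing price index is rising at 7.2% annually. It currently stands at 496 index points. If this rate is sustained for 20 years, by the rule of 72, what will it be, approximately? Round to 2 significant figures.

Doubling time ≈ 72/7.2 = 10.00 years.
20 years is 20/10.00 ≈ 2.00 doublings, a factor of 2^2.00 ≈ 4.00.
496 × 4.00 ≈ 2000 index points.

roughly 2000 index points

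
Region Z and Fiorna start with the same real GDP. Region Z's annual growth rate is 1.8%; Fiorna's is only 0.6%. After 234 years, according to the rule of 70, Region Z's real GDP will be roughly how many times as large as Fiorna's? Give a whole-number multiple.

Region Z pulls ahead at 1.2 pp per year, so the ratio doubles every 70/1.2 ≈ 58.33 years.
In 234 years that's 4.01 doublings: 2^4.01 ≈ 16.

≈ 16 times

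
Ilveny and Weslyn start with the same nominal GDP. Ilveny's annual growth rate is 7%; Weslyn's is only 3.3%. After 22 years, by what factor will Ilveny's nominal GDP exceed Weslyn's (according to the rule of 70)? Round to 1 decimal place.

roughly 2.2 times

Only the 3.7-point difference matters.
70/3.7 ≈ 18.92 years per doubling of the ratio; 22 years gives 1.16 doublings, so ≈ 2.2×.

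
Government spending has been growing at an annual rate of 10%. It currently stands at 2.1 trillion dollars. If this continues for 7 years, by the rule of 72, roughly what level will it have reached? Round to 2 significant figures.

about 4.1 trillion dollars

It doubles every 72/10 ≈ 7.20 years, so 7 years is 0.97 doublings.
2^0.97 ≈ 1.96; 2.1 × 1.96 ≈ 4.1 trillion dollars.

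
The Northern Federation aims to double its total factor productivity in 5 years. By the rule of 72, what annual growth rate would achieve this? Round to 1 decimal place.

72 / 5 ≈ 14.40, so about 14.4% a year.

14.4%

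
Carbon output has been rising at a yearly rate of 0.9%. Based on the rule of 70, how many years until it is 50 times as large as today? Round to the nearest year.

439 years

One doubling takes 70/0.9 = 77.78 years.
Reaching 50× takes log₂(50) ≈ 5.64 doublings.
5.64 × 77.78 ≈ 439 years.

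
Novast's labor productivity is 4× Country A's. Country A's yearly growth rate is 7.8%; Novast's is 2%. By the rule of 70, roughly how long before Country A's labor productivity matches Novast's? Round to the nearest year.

around 24 years

Country A gains on Novast at 7.8% − 2% = 5.8 points a year.
At that relative rate the gap halves every 70/5.8 ≈ 12.07 years.
A 4× gap closes after 2 halvings: 2 × 12.07 ≈ 24 years.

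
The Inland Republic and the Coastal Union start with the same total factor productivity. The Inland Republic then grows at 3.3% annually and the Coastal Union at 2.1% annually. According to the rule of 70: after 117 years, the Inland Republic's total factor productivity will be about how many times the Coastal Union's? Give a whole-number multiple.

roughly 4 times

Rate gap = 3.3% − 2.1% = 1.2 points.
The ratio doubles every 70/1.2 ≈ 58.33 years.
117/58.33 ≈ 2.01 doublings → ratio ≈ 2^2.01 ≈ 4.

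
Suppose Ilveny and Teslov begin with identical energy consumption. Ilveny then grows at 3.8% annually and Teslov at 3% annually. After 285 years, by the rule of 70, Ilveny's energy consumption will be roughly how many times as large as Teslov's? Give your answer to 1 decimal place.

roughly 9.6 times

Only the 0.8-point difference matters.
70/0.8 ≈ 87.50 years per doubling of the ratio; 285 years gives 3.26 doublings, so ≈ 9.6×.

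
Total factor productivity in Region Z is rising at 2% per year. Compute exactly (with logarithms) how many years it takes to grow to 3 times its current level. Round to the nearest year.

t = ln(3) / ln(1 + 0.02) = 1.0986 / 0.019803 ≈ 55.48.
≈ 55 years.

55 years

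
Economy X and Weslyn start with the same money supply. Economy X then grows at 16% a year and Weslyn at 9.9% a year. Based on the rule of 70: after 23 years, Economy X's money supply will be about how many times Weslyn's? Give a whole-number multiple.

4 times

Rate gap = 16% − 9.9% = 6.1 points.
The ratio doubles every 70/6.1 ≈ 11.48 years.
23/11.48 ≈ 2.00 doublings → ratio ≈ 2^2.00 ≈ 4.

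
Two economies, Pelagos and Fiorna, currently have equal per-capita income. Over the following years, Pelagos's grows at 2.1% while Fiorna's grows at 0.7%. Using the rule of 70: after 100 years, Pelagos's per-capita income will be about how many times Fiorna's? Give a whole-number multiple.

4 times

Rate gap = 2.1% − 0.7% = 1.4 points.
The ratio doubles every 70/1.4 ≈ 50.00 years.
100/50.00 ≈ 2.00 doublings → ratio ≈ 2^2.00 ≈ 4.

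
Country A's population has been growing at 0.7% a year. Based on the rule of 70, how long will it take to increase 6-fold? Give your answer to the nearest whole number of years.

258 years

Doubling time ≈ 70/0.7 = 100.00 years.
Reaching 6× takes log₂(6) ≈ 2.58 doublings.
2.58 × 100.00 ≈ 258 years.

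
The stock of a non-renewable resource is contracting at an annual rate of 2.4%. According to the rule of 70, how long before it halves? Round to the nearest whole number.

around 29 years

The rule works in reverse for decay: 70/2.4 ≈ 29.17 years to halve.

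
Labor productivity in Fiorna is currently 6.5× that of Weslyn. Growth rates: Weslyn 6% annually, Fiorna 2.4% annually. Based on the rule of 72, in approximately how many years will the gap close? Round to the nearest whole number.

around 54 years

What matters is the difference: 3.6 pp.
Rule of 72 on the gap: the ratio halves every 72/3.6 ≈ 20.00 years.
A 6.5× gap takes log₂(6.5) ≈ 2.70 halvings to close: 2.70 × 20.00 ≈ 54 years.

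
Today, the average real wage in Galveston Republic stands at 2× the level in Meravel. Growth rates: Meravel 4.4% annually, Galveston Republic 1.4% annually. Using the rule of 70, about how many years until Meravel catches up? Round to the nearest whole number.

Meravel gains on Galveston Republic at 4.4% − 1.4% = 3 points a year.
At that relative rate the gap halves every 70/3 ≈ 23.33 years.
A 2× gap closes after 1 halving: 1 × 23.33 ≈ 23 years.

about 23 years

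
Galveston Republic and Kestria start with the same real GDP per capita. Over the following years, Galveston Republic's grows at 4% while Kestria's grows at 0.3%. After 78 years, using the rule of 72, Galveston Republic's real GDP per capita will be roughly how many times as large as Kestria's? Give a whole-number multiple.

≈ 16 times

Galveston Republic pulls ahead at 3.7 pp per year, so the ratio doubles every 72/3.7 ≈ 19.46 years.
In 78 years that's 4.01 doublings: 2^4.01 ≈ 16.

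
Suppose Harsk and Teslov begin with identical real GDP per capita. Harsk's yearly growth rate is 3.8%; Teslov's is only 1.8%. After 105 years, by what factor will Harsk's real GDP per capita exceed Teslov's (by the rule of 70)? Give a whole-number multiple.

about 8 times

Rate gap = 3.8% − 1.8% = 2 points.
The ratio doubles every 70/2 ≈ 35.00 years.
105/35.00 ≈ 3.00 doublings → ratio ≈ 2^3.00 ≈ 8.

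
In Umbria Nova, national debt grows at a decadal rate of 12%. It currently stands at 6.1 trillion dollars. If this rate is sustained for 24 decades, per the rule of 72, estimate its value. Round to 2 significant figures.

Doubling time ≈ 72/12 = 6.00 decades.
24 decades is 24/6.00 ≈ 4.00 doublings, a factor of 2^4.00 ≈ 16.00.
6.1 × 16.00 ≈ 98 trillion dollars.

roughly 98 trillion dollars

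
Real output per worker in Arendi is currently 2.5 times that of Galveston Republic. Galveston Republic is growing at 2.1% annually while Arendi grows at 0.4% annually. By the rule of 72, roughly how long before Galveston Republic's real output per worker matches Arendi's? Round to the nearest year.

56 years

Galveston Republic gains on Arendi at 2.1% − 0.4% = 1.7 points a year.
At that relative rate the gap halves every 72/1.7 ≈ 42.35 years.
A 2.5 times gap takes log₂(2.5) ≈ 1.32 halvings to close: 1.32 × 42.35 ≈ 56 years.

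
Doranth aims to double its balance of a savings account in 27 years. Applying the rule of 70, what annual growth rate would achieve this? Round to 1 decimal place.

70 / 27 ≈ 2.59, so about 2.6% annually.

around 2.6%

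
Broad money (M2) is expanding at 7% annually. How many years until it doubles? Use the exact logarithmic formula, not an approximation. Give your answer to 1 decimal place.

t = ln(2) / ln(1 + 0.07) = 0.6931 / 0.067659 ≈ 10.24.

10.2 years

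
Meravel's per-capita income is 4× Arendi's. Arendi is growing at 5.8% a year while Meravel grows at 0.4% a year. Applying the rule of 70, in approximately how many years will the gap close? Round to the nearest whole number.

26 years

Arendi gains on Meravel at 5.8% − 0.4% = 5.4 points a year.
At that relative rate the gap halves every 70/5.4 ≈ 12.96 years.
A 4× gap closes after 2 halvings: 2 × 12.96 ≈ 26 years.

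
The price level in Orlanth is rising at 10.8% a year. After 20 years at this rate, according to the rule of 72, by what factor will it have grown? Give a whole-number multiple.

8 times

Doubling time ≈ 72/10.8 = 6.67 years.
20/6.67 ≈ 3 doublings, so about 2^3 = 8×.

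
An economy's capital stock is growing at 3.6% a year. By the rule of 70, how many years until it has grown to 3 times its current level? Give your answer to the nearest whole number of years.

about 31 years

Doubling time ≈ 70/3.6 = 19.44 years.
Reaching 3× takes log₂(3) ≈ 1.58 doublings.
1.58 × 19.44 ≈ 31 years.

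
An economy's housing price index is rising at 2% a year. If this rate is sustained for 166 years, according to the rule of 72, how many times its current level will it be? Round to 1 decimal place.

24.4 times

Doubles every ≈ 36.00 years (72/2).
166 years is 4.61 doublings; 2^4.61 ≈ 24.4×.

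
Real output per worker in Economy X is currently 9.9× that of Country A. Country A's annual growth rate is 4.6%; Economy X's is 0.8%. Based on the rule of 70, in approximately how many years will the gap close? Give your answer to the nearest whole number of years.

Country A gains on Economy X at 4.6% − 0.8% = 3.8 points a year.
At that relative rate the gap halves every 70/3.8 ≈ 18.42 years.
A 9.9× gap takes log₂(9.9) ≈ 3.31 halvings to close: 3.31 × 18.42 ≈ 61 years.

roughly 61 years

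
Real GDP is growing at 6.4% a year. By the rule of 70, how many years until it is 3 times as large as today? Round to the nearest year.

around 17 years

Doubling time ≈ 70/6.4 = 10.94 years.
Reaching 3× takes log₂(3) ≈ 1.58 doublings.
1.58 × 10.94 ≈ 17 years.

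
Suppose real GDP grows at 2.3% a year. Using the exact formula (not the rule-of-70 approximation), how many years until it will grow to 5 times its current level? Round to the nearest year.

71 years

t = ln(5) / ln(1 + 0.023) = 1.6094 / 0.022739 ≈ 70.78.
≈ 71 years.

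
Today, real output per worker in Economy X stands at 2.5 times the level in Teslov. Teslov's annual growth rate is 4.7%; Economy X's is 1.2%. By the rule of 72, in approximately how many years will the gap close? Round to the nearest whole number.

27 years

Teslov gains on Economy X at 4.7% − 1.2% = 3.5 points a year.
At that relative rate the gap halves every 72/3.5 ≈ 20.57 years.
A 2.5 times gap takes log₂(2.5) ≈ 1.32 halvings to close: 1.32 × 20.57 ≈ 27 years.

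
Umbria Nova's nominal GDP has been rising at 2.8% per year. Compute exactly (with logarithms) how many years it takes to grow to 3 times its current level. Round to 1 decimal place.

t = ln(3) / ln(1 + 0.028) = 1.0986 / 0.027615 ≈ 39.78.

39.8 years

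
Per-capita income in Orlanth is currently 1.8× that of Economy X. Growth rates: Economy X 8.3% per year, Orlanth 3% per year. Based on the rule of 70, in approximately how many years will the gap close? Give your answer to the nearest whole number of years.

roughly 11 years

The growth-rate gap is 8.3% − 3% = 5.3 percentage points.
So the ratio between them halves every 70/5.3 ≈ 13.21 years.
A 1.8× gap takes log₂(1.8) ≈ 0.85 halvings to close: 0.85 × 13.21 ≈ 11 years.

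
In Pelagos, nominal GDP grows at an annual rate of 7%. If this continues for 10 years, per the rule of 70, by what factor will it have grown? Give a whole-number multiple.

70/7 ≈ 10.00 years per doubling.
10 years fits 1 doubling: 2^1 = 2.

roughly 2 times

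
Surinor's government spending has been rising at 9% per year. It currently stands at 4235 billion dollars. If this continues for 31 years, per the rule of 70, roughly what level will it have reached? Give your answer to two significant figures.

67000 billion dollars

It doubles every 70/9 ≈ 7.78 years, so 31 years is 3.98 doublings.
2^3.98 ≈ 15.78; 4235 × 15.78 ≈ 67000 billion dollars.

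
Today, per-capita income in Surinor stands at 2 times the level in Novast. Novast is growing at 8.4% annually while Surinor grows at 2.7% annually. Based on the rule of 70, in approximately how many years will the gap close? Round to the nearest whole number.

around 12 years

The growth-rate gap is 8.4% − 2.7% = 5.7 percentage points.
So the ratio between them halves every 70/5.7 ≈ 12.28 years.
A 2 times gap closes after 1 halving: 1 × 12.28 ≈ 12 years.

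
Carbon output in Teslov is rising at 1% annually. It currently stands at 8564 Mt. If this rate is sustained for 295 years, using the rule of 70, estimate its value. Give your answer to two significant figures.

It doubles every 70/1 ≈ 70.00 years, so 295 years is 4.21 doublings.
2^4.21 ≈ 18.51; 8564 × 18.51 ≈ 160000 Mt.

about 160000 Mt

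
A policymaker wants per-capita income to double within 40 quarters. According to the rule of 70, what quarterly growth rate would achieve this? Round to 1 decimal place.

70 / 40 ≈ 1.75, so about 1.8% per quarter.

approximately 1.8%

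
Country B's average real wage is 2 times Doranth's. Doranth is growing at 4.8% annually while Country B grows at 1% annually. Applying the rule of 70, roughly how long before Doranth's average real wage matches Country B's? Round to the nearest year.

The growth-rate gap is 4.8% − 1% = 3.8 percentage points.
So the ratio between them halves every 70/3.8 ≈ 18.42 years.
A 2 times gap closes after 1 halving: 1 × 18.42 ≈ 18 years.

around 18 years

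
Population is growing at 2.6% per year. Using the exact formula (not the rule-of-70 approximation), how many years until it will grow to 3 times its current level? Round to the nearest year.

t = ln(3) / ln(1 + 0.026) = 1.0986 / 0.025668 ≈ 42.80.
≈ 43 years.

43 years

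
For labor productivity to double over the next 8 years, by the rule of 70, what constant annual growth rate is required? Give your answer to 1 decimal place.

≈ 8.8%

70 / 8 ≈ 8.75, so about 8.8% a year.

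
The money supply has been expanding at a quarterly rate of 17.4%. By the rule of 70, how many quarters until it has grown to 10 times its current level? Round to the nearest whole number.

approximately 13 quarters

Doubling time ≈ 70/17.4 = 4.02 quarters.
10× is log₂ 10 ≈ 3.32 doublings, so ≈ 3.32 × 4.02 = 13 quarters.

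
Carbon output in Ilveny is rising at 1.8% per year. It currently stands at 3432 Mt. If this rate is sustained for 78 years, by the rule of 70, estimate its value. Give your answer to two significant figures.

approximately 14000 Mt

It doubles every 70/1.8 ≈ 38.89 years, so 78 years is 2.01 doublings.
2^2.01 ≈ 4.03; 3432 × 4.03 ≈ 14000 Mt.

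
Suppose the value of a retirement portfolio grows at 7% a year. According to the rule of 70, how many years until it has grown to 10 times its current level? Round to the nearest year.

about 33 years

One doubling takes 70/7 = 10.00 years.
Reaching 10× takes log₂(10) ≈ 3.32 doublings.
3.32 × 10.00 ≈ 33 years.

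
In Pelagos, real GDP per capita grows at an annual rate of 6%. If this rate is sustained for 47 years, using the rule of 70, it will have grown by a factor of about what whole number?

16 times

At 6% one doubling takes ≈ 11.67 years; 47 years is 4 of them, so ×16.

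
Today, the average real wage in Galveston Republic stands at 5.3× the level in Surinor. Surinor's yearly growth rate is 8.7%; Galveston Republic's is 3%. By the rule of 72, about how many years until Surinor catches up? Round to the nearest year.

roughly 30 years

The growth-rate gap is 8.7% − 3% = 5.7 percentage points.
So the ratio between them halves every 72/5.7 ≈ 12.63 years.
A 5.3× gap takes log₂(5.3) ≈ 2.41 halvings to close: 2.41 × 12.63 ≈ 30 years.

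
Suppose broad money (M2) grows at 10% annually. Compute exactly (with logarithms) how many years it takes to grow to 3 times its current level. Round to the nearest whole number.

12 years

t = ln(3) / ln(1 + 0.1) = 1.0986 / 0.095310 ≈ 11.53.
≈ 12 years.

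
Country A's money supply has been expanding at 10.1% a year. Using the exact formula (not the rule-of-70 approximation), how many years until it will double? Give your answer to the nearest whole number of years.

t = ln(2) / ln(1 + 0.101) = 0.6931 / 0.096219 ≈ 7.20.
≈ 7 years.

7 years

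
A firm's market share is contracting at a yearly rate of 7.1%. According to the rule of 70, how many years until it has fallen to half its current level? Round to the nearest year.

The rule works in reverse for decay: 70/7.1 ≈ 9.86 years to halve.

≈ 10 years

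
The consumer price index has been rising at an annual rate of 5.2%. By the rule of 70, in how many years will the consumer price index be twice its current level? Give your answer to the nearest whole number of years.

13 years

At 5.2%, doubling takes about 70/5.2 = 13.46 years.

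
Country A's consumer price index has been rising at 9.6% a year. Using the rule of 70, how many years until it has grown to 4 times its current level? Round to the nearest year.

≈ 15 years

One doubling takes 70/9.6 = 7.29 years.
Getting to 4× needs 2 doublings: 2 × 7.29 ≈ 15 years.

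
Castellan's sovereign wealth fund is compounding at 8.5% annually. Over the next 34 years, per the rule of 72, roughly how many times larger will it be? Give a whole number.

≈ 16 times

72/8.5 ≈ 8.47 years per doubling.
34 years fits 4 doublings: 2^4 = 16.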